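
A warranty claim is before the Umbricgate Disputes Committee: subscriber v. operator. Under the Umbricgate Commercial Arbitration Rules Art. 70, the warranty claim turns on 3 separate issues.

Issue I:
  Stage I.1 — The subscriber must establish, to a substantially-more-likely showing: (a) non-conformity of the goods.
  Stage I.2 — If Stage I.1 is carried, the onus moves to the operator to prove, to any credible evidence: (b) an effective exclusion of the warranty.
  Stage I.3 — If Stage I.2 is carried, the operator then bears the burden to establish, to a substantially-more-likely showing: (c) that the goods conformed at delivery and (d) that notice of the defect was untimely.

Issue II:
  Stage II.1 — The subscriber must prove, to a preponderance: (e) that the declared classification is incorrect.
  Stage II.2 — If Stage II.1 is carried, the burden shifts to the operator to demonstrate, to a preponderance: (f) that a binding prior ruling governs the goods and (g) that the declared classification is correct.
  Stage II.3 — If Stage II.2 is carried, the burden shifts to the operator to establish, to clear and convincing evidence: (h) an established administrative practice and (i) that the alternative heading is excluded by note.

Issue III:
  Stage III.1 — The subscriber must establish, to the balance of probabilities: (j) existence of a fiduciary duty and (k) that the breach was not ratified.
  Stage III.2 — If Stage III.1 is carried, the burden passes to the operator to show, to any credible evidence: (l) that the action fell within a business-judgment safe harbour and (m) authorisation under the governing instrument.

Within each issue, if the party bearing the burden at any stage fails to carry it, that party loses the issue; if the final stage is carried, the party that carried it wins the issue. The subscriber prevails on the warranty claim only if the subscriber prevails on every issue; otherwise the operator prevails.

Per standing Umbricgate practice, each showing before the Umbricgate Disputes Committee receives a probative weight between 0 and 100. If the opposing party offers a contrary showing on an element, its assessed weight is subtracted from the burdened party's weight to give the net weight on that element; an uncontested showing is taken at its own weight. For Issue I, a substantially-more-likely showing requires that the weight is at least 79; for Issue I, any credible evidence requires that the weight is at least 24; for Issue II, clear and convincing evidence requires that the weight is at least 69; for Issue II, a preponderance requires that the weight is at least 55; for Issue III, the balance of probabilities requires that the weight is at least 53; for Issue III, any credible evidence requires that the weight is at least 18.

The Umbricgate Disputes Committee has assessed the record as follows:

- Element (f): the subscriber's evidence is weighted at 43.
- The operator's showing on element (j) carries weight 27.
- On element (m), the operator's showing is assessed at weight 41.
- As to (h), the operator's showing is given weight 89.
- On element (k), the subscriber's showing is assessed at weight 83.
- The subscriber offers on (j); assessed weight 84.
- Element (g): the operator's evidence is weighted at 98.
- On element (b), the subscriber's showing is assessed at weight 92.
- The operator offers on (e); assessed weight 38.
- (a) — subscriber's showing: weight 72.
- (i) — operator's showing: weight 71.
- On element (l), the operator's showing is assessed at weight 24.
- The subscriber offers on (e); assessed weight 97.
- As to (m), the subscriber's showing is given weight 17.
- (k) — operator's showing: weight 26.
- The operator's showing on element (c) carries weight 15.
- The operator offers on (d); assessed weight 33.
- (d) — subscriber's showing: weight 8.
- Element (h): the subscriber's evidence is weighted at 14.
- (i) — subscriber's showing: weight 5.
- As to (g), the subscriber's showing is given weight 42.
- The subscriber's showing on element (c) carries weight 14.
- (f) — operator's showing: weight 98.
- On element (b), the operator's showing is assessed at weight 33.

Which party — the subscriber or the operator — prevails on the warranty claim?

— Issue I —
At Stage I.1 the subscriber must meet a substantially-more-likely showing (weight is at least 79): on (a) the weight is 72, < 79, so (a) does not meet the standard.
  Stage I.1 not carried; the subscriber fails its burden.
The analysis ends at Stage I.1; the operator prevails on this issue.
— Issue II —
Stage II.1 — burden on subscriber; standard: a preponderance (weight is at least 55).
    (e): 97 − 38 = 59 ≥ 55 [met]
  All elements met. The burden passes to the operator.
Stage II.2 — burden on operator; standard: a preponderance (weight is at least 55).
    (f): 98 − 43 = 55 ≥ 55 [met]
    (g): 98 − 42 = 56 ≥ 55 [met]
  All elements met. The operator retains the burden for Stage II.3.
Stage II.3 — burden on operator; standard: clear and convincing evidence (weight is at least 69).
    (h): 89 − 14 = 75 ≥ 69 [met]
    (i): 71 − 5 = 66 < 69 [not met]
  The operator does not carry Stage II.3.
The analysis ends at Stage II.3; the subscriber prevails on this issue.
— Issue III —
Stage III.1 (subscriber, the balance of probabilities, weight is at least 53): (j) net 84−27=57 ≥ 53 — meets; (k) net 83−26=57 ≥ 53 — meets.
  All elements met. The burden passes to the operator.
Stage III.2 (operator, any credible evidence, weight is at least 18): (l) 24 ≥ 18 — meets; (m) net 41−17=24 ≥ 18 — meets.
  All elements met at the final stage.
All stages carried — the operator prevails on this issue.
Per-issue: Issue I → operator; Issue II → subscriber; Issue III → operator. The subscriber must prevail on every issue; overall, the operator prevails.

operator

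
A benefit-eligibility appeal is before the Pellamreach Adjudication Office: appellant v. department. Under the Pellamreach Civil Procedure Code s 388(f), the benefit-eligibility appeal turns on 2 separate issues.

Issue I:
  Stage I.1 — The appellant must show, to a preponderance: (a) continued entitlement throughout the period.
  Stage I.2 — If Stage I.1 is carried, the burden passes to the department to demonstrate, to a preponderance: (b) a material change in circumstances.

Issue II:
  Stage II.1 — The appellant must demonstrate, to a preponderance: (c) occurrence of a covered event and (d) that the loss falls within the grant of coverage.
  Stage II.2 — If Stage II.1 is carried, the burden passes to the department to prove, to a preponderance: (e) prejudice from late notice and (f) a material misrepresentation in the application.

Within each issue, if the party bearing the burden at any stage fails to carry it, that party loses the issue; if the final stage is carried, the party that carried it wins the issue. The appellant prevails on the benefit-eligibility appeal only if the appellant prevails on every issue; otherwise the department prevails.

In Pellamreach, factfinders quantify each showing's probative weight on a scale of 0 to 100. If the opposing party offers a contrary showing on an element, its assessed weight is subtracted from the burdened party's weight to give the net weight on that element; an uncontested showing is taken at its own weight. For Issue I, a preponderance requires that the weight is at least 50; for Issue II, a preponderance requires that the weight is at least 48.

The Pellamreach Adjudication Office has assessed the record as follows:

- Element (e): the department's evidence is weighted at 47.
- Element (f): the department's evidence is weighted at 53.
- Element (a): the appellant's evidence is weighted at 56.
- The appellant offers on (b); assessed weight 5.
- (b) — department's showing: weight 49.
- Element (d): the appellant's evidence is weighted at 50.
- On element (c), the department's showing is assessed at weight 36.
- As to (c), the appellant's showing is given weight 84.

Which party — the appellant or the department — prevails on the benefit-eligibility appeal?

appellant

— Issue I —
At Stage I.1 the appellant must meet a preponderance (weight is at least 50): on (a) the weight is 56, ≥ 50, so (a) meets the standard.
  The appellant carries Stage I.1; the department now bears the burden.
At Stage I.2 the department must meet a preponderance (weight is at least 50): on (b) the weight is 49 less the opposing 5 gives net 44, which does not reach 50, so (b) does not meet the standard.
  Not every element is met, so the department fails to carry Stage I.2.
The appellant prevails on this issue.
— Issue II —
Stage II.1 (appellant, a preponderance, weight is at least 48): (c) net 84−36=48 ≥ 48 — meets; (d) 50 ≥ 48 — meets.
  Stage II.1 carried; the burden shifts to the department.
Stage II.2 (department, a preponderance, weight is at least 48): (e) 47 < 48 — fails; (f) 53 ≥ 48 — meets.
  Not every element is met, so the department fails to carry Stage II.2.
So the appellant prevails on this issue.
Per-issue: Issue I → appellant; Issue II → appellant. The appellant must prevail on every issue; overall, the appellant prevails.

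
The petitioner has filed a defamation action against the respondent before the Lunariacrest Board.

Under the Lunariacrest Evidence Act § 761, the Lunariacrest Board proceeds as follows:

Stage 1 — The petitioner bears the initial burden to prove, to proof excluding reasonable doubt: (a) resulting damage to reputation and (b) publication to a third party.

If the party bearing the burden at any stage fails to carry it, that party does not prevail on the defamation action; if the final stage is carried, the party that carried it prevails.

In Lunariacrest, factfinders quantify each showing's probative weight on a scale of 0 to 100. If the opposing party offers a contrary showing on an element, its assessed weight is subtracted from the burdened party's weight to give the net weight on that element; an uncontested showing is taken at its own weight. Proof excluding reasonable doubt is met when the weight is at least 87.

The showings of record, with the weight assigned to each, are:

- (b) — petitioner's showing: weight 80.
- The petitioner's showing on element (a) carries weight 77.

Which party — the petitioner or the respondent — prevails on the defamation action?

respondent

Stage 1 (petitioner, proof excluding reasonable doubt, weight is at least 87): (a) 77 < 87 — fails; (b) 80 < 87 — fails.
  Stage 1 not carried; the petitioner fails its burden.
The respondent prevails.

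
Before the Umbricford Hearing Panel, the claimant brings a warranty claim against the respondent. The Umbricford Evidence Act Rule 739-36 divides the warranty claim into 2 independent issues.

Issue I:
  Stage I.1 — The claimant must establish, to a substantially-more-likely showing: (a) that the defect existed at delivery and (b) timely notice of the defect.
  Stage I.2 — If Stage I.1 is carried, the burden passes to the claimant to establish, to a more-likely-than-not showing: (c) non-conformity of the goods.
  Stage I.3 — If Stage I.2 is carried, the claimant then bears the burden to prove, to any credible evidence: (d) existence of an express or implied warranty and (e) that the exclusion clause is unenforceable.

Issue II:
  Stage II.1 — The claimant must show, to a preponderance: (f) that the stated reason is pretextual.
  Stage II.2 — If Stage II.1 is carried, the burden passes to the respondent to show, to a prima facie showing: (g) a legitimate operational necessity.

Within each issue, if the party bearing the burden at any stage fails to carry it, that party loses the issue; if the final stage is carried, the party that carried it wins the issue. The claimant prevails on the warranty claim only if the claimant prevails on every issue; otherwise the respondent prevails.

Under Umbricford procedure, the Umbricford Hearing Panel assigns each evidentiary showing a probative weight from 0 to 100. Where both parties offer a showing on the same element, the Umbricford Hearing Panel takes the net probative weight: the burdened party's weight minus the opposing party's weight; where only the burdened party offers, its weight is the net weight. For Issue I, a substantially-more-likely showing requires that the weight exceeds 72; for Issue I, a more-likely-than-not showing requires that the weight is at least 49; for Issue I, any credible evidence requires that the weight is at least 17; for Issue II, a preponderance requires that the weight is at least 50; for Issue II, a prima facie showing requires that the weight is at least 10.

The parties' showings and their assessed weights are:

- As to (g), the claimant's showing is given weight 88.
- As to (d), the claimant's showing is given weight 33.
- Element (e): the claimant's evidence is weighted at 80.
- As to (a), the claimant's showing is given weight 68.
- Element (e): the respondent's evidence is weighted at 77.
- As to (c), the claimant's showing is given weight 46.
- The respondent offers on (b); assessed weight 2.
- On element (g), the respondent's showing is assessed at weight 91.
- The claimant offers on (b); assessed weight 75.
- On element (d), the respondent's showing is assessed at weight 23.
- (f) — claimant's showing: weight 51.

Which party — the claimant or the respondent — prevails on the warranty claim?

respondent

— Issue I —
At Stage I.1 the claimant must meet a substantially-more-likely showing (weight exceeds 72): on (a) the weight is 68, which does not exceed 72, so (a) does not meet the standard; on (b) the weight is 75 less the opposing 2 gives net 73, > 72, so (b) meets the standard.
  Stage I.1 not carried; the claimant fails its burden.
The analysis ends at Stage I.1; the respondent prevails on this issue.
— Issue II —
Stage II.1 — burden on claimant; standard: a preponderance (weight is at least 50).
    (f): 51 ≥ 50 [met]
  Stage II.1 is satisfied; the onus moves to the respondent.
Stage II.2 — burden on respondent; standard: a prima facie showing (weight is at least 10).
    (g): 91 − 88 = 3 < 10 [not met]
  Stage II.2 not carried; the respondent fails its burden.
The analysis ends at Stage II.2; the claimant prevails on this issue.
Per-issue: Issue I → respondent; Issue II → claimant. The claimant must prevail on every issue; overall, the respondent prevails.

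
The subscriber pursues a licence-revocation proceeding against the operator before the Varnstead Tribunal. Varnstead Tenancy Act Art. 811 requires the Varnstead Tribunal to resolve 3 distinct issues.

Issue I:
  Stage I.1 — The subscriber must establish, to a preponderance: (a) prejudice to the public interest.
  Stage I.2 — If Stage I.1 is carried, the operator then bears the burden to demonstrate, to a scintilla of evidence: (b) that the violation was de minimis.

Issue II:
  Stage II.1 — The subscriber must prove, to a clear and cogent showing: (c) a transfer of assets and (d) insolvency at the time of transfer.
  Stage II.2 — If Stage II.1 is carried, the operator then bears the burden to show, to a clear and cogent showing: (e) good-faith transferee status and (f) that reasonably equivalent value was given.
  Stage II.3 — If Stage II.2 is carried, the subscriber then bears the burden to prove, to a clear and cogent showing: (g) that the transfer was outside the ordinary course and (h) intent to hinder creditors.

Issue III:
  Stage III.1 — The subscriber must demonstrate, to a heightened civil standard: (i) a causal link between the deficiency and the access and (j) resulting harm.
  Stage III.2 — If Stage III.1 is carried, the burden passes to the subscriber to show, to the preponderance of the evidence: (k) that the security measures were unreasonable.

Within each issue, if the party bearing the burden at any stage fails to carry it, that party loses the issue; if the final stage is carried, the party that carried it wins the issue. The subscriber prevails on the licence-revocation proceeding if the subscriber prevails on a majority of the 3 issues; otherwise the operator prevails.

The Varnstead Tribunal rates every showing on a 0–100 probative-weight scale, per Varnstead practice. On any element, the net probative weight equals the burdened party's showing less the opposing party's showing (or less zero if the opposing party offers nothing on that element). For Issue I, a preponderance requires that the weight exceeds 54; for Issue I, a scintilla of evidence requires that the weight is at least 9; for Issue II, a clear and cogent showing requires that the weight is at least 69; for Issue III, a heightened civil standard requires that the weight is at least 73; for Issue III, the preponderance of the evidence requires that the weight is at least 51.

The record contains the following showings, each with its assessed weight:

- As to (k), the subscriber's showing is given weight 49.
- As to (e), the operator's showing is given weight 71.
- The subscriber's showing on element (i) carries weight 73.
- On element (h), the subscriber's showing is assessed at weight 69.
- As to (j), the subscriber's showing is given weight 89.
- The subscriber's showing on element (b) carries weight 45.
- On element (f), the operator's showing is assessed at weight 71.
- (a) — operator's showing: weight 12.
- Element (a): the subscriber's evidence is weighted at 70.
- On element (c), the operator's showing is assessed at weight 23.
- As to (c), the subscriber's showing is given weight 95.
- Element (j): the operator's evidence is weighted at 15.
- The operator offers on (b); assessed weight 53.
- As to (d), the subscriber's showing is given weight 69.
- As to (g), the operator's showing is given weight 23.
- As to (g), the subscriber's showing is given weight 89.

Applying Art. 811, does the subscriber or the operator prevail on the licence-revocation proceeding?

— Issue I —
Stage I.1 (subscriber, a preponderance, weight exceeds 54): (a) net 70−12=58 > 54 — meets.
  Stage I.1 is satisfied; the onus moves to the operator.
Stage I.2 (operator, a scintilla of evidence, weight is at least 9): (b) net 53−45=8 < 9 — fails.
  The operator does not carry Stage I.2.
So the subscriber prevails on this issue.
— Issue II —
Stage II.1 — burden on subscriber; standard: a clear and cogent showing (weight is at least 69).
    (c): 95 − 23 = 72 ≥ 69 [met]
    (d): 69 ≥ 69 [met]
  Stage II.1 carried; the burden shifts to the operator.
Stage II.2 — burden on operator; standard: a clear and cogent showing (weight is at least 69).
    (e): 71 ≥ 69 [met]
    (f): 71 ≥ 69 [met]
  Stage II.2 is satisfied; the onus moves to the subscriber.
Stage II.3 — burden on subscriber; standard: a clear and cogent showing (weight is at least 69).
    (g): 89 − 23 = 66 < 69 [not met]
    (h): 69 ≥ 69 [met]
  Not every element is met, so the subscriber fails to carry Stage II.3.
So the operator prevails on this issue.
— Issue III —
Stage III.1 — burden on subscriber; standard: a heightened civil standard (weight is at least 73).
    (i): 73 ≥ 73 [met]
    (j): 89 − 15 = 74 ≥ 73 [met]
  All elements met. The subscriber retains the burden for Stage III.2.
Stage III.2 — burden on subscriber; standard: the preponderance of the evidence (weight is at least 51).
    (k): 49 < 51 [not met]
  Not every element is met, so the subscriber fails to carry Stage III.2.
So the operator prevails on this issue.
Per-issue: Issue I → subscriber; Issue II → operator; Issue III → operator. The subscriber must prevail on a majority of issues; overall, the operator prevails.

operator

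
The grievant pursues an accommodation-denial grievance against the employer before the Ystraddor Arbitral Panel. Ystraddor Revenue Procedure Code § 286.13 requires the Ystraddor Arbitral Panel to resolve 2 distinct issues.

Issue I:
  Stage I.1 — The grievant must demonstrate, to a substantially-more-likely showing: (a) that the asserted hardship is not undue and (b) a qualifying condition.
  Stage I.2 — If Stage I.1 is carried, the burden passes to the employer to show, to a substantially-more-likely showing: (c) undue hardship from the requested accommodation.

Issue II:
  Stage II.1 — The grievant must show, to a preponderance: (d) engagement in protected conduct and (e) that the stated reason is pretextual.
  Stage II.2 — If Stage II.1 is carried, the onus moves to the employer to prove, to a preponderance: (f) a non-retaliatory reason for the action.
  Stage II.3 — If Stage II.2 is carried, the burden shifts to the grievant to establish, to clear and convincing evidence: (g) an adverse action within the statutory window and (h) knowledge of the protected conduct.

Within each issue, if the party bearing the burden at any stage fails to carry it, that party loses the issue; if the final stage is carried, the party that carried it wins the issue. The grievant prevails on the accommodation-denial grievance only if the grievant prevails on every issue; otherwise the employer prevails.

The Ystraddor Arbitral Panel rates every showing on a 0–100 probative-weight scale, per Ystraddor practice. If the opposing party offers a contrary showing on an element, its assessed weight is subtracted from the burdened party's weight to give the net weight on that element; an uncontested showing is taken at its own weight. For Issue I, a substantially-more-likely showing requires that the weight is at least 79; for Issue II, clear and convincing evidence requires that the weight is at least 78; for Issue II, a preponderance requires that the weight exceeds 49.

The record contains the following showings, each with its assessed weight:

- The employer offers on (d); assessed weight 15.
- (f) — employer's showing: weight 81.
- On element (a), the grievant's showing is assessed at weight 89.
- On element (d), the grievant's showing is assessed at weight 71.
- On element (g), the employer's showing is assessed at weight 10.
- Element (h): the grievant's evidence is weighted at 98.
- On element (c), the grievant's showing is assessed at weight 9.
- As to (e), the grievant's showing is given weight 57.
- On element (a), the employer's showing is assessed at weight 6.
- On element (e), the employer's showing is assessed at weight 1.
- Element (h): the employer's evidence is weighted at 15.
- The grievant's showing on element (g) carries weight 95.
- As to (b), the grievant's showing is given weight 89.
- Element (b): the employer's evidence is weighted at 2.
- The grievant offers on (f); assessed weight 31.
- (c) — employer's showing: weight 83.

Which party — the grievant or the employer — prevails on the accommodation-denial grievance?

— Issue I —
At Stage I.1 the grievant must meet a substantially-more-likely showing (weight is at least 79): on (a) the weight is 89 less the opposing 6 gives net 83, which does reach 79, so (a) meets the standard; on (b) the weight is 89 less the opposing 2 gives net 87, which does reach 79, so (b) meets the standard.
  Stage I.1 is satisfied; the onus moves to the employer.
At Stage I.2 the employer must meet a substantially-more-likely showing (weight is at least 79): on (c) the weight is 83 less the opposing 9 gives net 74, which does not reach 79, so (c) does not meet the standard.
  Not every element is met, so the employer fails to carry Stage I.2.
The grievant prevails on this issue.
— Issue II —
Stage II.1 — burden on grievant; standard: a preponderance (weight exceeds 49).
    (d): 71 − 15 = 56 > 49 [met]
    (e): 57 − 1 = 56 > 49 [met]
  Stage II.1 carried; the burden shifts to the employer.
Stage II.2 — burden on employer; standard: a preponderance (weight exceeds 49).
    (f): 81 − 31 = 50 > 49 [met]
  Stage II.2 is satisfied; the onus moves to the grievant.
Stage II.3 — burden on grievant; standard: clear and convincing evidence (weight is at least 78).
    (g): 95 − 10 = 85 ≥ 78 [met]
    (h): 98 − 15 = 83 ≥ 78 [met]
  The grievant carries the last stage.
All stages carried — the grievant prevails on this issue.
Per-issue: Issue I → grievant; Issue II → grievant. The grievant must prevail on every issue; overall, the grievant prevails.

grievant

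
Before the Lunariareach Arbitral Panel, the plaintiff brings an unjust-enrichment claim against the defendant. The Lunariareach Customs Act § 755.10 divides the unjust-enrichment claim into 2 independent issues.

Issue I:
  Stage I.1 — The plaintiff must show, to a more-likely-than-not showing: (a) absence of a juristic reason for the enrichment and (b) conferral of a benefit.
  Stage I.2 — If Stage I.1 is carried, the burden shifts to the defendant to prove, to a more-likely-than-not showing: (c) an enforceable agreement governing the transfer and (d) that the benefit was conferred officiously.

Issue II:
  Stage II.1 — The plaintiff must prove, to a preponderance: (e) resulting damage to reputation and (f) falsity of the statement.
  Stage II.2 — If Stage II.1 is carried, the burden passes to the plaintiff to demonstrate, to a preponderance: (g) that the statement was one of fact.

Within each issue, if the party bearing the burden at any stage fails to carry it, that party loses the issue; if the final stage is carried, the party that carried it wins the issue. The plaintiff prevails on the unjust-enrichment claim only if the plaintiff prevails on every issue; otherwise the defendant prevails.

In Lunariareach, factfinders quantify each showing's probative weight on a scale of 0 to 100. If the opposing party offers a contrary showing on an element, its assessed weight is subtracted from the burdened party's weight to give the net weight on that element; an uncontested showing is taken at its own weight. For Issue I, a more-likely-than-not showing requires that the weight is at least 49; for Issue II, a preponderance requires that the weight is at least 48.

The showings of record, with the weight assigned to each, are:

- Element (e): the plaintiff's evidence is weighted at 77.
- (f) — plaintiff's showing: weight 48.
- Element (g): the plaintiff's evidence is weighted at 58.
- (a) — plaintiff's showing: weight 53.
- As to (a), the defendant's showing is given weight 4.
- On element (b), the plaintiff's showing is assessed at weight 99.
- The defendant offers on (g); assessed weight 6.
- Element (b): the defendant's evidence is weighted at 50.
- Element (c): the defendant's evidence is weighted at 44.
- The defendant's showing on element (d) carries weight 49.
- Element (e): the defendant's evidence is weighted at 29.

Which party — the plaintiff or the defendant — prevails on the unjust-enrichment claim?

— Issue I —
At Stage I.1 the plaintiff must meet a more-likely-than-not showing (weight is at least 49): on (a) the weight is 53 less the opposing 4 gives net 49, ≥ 49, so (a) meets the standard; on (b) the weight is 99 less the opposing 50 gives net 49, ≥ 49, so (b) meets the standard.
  The plaintiff carries Stage I.1; the defendant now bears the burden.
At Stage I.2 the defendant must meet a more-likely-than-not showing (weight is at least 49): on (c) the weight is 44, < 49, so (c) does not meet the standard; on (d) the weight is 49, ≥ 49, so (d) meets the standard.
  Stage I.2 not carried; the defendant fails its burden.
So the plaintiff prevails on this issue.
— Issue II —
Stage II.1 (plaintiff, a preponderance, weight is at least 48): (e) net 77−29=48 ≥ 48 — meets; (f) 48 ≥ 48 — meets.
  All elements met. The plaintiff retains the burden for Stage II.2.
Stage II.2 (plaintiff, a preponderance, weight is at least 48): (g) net 58−6=52 ≥ 48 — meets.
  Stage II.2 carried; the final stage is satisfied.
All stages carried — the plaintiff prevails on this issue.
Per-issue: Issue I → plaintiff; Issue II → plaintiff. The plaintiff must prevail on every issue; overall, the plaintiff prevails.

plaintiff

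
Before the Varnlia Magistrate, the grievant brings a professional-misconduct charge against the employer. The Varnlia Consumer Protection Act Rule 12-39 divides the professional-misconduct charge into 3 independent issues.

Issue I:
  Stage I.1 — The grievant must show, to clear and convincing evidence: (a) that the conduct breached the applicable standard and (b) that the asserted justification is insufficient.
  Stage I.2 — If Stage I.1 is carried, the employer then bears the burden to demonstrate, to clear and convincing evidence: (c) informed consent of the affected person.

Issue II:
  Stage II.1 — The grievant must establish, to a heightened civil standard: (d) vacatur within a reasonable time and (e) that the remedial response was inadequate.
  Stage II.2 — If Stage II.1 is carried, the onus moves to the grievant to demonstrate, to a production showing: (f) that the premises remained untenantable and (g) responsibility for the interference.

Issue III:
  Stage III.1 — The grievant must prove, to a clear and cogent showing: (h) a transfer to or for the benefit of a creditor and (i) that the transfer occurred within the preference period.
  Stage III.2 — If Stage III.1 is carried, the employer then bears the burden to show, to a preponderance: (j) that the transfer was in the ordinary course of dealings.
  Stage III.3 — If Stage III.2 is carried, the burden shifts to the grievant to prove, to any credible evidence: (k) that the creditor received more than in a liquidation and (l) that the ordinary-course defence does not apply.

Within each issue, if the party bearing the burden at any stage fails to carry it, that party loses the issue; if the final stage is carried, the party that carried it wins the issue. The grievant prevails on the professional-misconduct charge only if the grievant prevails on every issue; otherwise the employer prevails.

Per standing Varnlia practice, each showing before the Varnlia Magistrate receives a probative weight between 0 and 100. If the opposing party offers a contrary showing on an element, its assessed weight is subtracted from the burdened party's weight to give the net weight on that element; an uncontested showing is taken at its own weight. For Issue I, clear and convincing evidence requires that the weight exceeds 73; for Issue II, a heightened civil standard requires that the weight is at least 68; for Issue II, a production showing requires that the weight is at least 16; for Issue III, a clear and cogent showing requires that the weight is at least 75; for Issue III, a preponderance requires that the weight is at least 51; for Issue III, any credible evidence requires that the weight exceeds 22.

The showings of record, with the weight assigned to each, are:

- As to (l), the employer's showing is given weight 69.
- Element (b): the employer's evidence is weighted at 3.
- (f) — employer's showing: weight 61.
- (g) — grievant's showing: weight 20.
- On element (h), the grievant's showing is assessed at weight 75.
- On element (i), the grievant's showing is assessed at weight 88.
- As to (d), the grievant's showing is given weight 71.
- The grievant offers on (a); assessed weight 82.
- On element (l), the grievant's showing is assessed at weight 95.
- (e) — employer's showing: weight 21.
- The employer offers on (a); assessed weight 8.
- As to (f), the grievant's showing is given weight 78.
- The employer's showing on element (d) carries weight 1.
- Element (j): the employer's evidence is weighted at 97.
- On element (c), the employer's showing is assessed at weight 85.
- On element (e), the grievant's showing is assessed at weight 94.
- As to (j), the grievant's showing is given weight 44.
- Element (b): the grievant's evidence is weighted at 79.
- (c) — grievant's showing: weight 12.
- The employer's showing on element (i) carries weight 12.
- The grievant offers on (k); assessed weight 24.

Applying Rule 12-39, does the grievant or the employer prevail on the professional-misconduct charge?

grievant

— Issue I —
Stage I.1 (grievant, clear and convincing evidence, weight exceeds 73): (a) net 82−8=74 > 73 — meets; (b) net 79−3=76 > 73 — meets.
  The grievant carries Stage I.1; the employer now bears the burden.
Stage I.2 (employer, clear and convincing evidence, weight exceeds 73): (c) net 85−12=73 ≤ 73 — fails.
  Not every element is met, so the employer fails to carry Stage I.2.
So the grievant prevails on this issue.
— Issue II —
Stage II.1 — burden on grievant; standard: a heightened civil standard (weight is at least 68).
    (d): 71 − 1 = 70 ≥ 68 [met]
    (e): 94 − 21 = 73 ≥ 68 [met]
  Stage II.1 carried; the burden remains with the grievant.
Stage II.2 — burden on grievant; standard: a production showing (weight is at least 16).
    (f): 78 − 61 = 17 ≥ 16 [met]
    (g): 20 ≥ 16 [met]
  All elements met at the final stage.
All stages carried — the grievant prevails on this issue.
— Issue III —
Stage III.1 (grievant, a clear and cogent showing, weight is at least 75): (h) 75 ≥ 75 — meets; (i) net 88−12=76 ≥ 75 — meets.
  The grievant carries Stage III.1; the employer now bears the burden.
Stage III.2 (employer, a preponderance, weight is at least 51): (j) net 97−44=53 ≥ 51 — meets.
  The employer carries Stage III.2; the grievant now bears the burden.
Stage III.3 (grievant, any credible evidence, weight exceeds 22): (k) 24 > 22 — meets; (l) net 95−69=26 > 22 — meets.
  The grievant carries the last stage.
Every stage carried; the grievant prevails on this issue.
Per-issue: Issue I → grievant; Issue II → grievant; Issue III → grievant. The grievant must prevail on every issue; overall, the grievant prevails.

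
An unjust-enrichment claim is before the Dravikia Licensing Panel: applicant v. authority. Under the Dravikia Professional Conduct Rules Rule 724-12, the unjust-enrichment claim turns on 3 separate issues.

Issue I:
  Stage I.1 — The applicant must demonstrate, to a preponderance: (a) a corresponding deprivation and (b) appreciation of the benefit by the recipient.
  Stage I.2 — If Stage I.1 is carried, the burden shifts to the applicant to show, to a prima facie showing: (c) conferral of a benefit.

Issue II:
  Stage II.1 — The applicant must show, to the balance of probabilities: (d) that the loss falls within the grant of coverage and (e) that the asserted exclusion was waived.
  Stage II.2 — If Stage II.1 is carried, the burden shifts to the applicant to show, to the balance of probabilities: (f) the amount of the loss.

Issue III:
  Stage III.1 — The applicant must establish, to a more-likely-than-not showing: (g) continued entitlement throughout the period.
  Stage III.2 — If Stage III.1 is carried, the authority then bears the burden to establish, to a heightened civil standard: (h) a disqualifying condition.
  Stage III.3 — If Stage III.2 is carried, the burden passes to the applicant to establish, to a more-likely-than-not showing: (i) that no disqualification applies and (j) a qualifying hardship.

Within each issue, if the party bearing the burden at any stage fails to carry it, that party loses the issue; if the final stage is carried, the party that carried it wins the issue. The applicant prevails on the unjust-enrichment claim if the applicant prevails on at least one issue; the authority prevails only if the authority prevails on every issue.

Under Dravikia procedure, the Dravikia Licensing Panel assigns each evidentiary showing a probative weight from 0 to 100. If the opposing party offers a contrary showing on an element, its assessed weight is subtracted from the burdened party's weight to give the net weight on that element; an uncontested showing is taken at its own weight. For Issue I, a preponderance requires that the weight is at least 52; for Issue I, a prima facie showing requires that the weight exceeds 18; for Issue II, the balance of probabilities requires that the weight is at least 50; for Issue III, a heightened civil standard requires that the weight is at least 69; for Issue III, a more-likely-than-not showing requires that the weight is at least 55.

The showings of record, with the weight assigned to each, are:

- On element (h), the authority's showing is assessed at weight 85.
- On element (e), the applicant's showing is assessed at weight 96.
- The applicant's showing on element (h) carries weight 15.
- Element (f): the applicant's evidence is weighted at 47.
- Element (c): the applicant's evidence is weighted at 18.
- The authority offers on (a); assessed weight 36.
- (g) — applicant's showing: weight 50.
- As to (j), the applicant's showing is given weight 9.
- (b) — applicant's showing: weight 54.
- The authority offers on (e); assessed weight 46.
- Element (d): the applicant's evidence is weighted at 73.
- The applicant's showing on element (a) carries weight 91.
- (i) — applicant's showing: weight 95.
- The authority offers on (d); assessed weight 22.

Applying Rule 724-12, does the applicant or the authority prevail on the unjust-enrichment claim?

— Issue I —
Stage I.1 (applicant, a preponderance, weight is at least 52): (a) net 91−36=55 ≥ 52 — meets; (b) 54 ≥ 52 — meets.
  All elements met. The applicant retains the burden for Stage I.2.
Stage I.2 (applicant, a prima facie showing, weight exceeds 18): (c) 18 ≤ 18 — fails.
  The applicant does not carry Stage I.2.
The authority prevails on this issue.
— Issue II —
Stage II.1 (applicant, the balance of probabilities, weight is at least 50): (d) net 73−22=51 ≥ 50 — meets; (e) net 96−46=50 ≥ 50 — meets.
  All elements met. The applicant retains the burden for Stage II.2.
Stage II.2 (applicant, the balance of probabilities, weight is at least 50): (f) 47 < 50 — fails.
  Not every element is met, so the applicant fails to carry Stage II.2.
The authority prevails on this issue.
— Issue III —
Stage III.1 — burden on applicant; standard: a more-likely-than-not showing (weight is at least 55).
    (g): 50 < 55 [not met]
  The applicant does not carry Stage III.1.
The authority prevails on this issue.
Per-issue: Issue I → authority; Issue II → authority; Issue III → authority. The applicant must prevail on at least one issue; overall, the authority prevails.

authority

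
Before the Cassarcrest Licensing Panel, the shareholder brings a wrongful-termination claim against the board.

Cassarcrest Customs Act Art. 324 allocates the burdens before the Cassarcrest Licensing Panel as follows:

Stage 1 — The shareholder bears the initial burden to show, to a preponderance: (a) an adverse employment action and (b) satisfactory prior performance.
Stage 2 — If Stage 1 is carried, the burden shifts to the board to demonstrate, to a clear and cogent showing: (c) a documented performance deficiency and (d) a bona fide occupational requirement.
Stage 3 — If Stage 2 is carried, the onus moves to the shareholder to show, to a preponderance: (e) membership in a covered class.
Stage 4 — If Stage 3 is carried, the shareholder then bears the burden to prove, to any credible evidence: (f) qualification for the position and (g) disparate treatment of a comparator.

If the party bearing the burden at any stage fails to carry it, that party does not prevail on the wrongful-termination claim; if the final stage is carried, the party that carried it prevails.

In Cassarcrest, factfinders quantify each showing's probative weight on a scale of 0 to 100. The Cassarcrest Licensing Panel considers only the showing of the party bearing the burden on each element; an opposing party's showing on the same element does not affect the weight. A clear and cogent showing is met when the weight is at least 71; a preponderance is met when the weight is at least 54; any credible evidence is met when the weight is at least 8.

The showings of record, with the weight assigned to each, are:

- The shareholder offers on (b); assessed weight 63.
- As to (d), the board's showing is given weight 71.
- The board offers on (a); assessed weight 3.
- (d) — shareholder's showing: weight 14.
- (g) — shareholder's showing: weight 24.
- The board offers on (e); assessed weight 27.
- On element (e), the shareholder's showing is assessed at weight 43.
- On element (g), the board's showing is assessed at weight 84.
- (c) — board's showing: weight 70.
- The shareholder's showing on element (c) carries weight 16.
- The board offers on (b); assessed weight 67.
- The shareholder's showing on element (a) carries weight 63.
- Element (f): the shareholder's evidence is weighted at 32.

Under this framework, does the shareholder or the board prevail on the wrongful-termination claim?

Stage 1 (shareholder, a preponderance, weight is at least 54): (a) 63 (board's 3 disregarded) ≥ 54 — meets; (b) 63 (board's 67 disregarded) ≥ 54 — meets.
  Stage 1 carried; the burden shifts to the board.
Stage 2 (board, a clear and cogent showing, weight is at least 71): (c) 70 (shareholder's 16 disregarded) < 71 — fails; (d) 71 (shareholder's 14 disregarded) ≥ 71 — meets.
  Stage 2 not carried; the board fails its burden.
The shareholder prevails.

shareholder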